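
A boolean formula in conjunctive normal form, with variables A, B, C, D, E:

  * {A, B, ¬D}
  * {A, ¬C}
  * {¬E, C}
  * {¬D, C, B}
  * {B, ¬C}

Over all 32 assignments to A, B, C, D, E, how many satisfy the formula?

Split on C, then B.
  C=T, B=T: remaining (A,D,E) ∈ {(T,F,F); (T,F,T); (T,T,F); (T,T,T)} — 4.
  C=T, B=F: a clause becomes empty — 0.
  C=F, B=T: remaining (A,D,E) ∈ {(F,F,F); (F,T,F); (T,F,F); (T,T,F)} — 4.
  C=F, B=F: remaining (A,D,E) ∈ {(F,F,F); (T,F,F)} — 2.
Total: 4 + 0 + 4 + 2 = 10.

10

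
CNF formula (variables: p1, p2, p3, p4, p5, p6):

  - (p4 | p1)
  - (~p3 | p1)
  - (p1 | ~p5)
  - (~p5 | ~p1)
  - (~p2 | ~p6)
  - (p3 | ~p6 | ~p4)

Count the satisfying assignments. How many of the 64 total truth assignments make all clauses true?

Case analysis on p1 and p3:
  p1=1, p3=1: p4 free; 3 ways for (p2,p5,p6) × 2^1 = 6.
  p1=1, p3=0: 5 of the 16 assignments to (p2,p4,p5,p6) work.
  p1=0, p3=1: a clause becomes empty — 0.
  p1=0, p3=0: remaining (p2,p4,p5,p6) ∈ {(0,1,0,0); (1,1,0,0)} — 2.
Total: 6 + 5 + 0 + 2 = 13.

13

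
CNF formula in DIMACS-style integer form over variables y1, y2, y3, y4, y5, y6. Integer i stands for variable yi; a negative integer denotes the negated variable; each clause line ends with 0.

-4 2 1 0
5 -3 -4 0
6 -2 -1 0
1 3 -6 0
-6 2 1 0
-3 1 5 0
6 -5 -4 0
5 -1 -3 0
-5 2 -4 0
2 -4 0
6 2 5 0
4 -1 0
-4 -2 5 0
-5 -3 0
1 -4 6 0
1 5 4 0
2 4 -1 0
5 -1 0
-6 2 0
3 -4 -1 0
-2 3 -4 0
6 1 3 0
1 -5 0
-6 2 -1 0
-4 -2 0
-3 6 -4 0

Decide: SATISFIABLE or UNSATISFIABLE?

UNSATISFIABLE

y1 = True:
  propagation gives y4=True, y2=True; an empty clause results — contradiction.
y1 = False:
  propagation gives y5=False, y3=False, y6=False; an empty clause results — contradiction.
Every branch closes, so no satisfying assignment exists.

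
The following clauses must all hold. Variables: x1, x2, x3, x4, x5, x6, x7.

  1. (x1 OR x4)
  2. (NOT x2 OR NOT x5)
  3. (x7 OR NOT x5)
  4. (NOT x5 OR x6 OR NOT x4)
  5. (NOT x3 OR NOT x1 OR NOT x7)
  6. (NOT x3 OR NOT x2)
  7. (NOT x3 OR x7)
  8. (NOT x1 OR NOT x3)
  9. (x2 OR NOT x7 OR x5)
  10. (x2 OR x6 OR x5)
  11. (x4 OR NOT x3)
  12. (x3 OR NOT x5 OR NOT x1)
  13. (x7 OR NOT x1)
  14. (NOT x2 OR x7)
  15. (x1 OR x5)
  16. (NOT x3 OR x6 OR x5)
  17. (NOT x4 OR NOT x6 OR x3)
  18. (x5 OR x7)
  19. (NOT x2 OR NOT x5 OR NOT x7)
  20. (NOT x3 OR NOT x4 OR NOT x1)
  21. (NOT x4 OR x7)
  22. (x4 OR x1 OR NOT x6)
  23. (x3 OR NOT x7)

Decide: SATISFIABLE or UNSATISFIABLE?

SATISFIABLE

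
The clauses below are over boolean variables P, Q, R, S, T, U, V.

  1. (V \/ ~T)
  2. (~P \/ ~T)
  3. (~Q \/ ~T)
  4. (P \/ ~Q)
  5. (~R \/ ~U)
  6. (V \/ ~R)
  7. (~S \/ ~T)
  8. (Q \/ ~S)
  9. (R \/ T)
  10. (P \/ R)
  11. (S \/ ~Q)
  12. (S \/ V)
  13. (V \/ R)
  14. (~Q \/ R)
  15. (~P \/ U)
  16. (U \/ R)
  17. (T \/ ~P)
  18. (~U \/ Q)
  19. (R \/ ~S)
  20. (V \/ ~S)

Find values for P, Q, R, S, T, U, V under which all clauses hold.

P = False, Q = False, R = True, S = False, T = True, U = False, V = True

Check each clause:
  1. (~T \/ V) — V is true.
  2. (~P \/ ~T) — ~P is true.
  3. (~Q \/ ~T) — ~Q is true.
  4. (P \/ ~Q) — ~Q is true.
  5. (~R \/ ~U) — ~U is true.
  6. (~R \/ V) — V is true.
  7. (~T \/ ~S) — ~S is true.
  8. (~S \/ Q) — ~S is true.
  9. (T \/ R) — R is true.
  10. (P \/ R) — R is true.
  11. (S \/ ~Q) — ~Q is true.
  12. (V \/ S) — V is true.
  13. (V \/ R) — R is true.
  14. (R \/ ~Q) — R is true.
  15. (~P \/ U) — ~P is true.
  16. (R \/ U) — R is true.
  17. (~P \/ T) — T is true.
  18. (~U \/ Q) — ~U is true.
  19. (R \/ ~S) — R is true.
  20. (V \/ ~S) — ~S is true.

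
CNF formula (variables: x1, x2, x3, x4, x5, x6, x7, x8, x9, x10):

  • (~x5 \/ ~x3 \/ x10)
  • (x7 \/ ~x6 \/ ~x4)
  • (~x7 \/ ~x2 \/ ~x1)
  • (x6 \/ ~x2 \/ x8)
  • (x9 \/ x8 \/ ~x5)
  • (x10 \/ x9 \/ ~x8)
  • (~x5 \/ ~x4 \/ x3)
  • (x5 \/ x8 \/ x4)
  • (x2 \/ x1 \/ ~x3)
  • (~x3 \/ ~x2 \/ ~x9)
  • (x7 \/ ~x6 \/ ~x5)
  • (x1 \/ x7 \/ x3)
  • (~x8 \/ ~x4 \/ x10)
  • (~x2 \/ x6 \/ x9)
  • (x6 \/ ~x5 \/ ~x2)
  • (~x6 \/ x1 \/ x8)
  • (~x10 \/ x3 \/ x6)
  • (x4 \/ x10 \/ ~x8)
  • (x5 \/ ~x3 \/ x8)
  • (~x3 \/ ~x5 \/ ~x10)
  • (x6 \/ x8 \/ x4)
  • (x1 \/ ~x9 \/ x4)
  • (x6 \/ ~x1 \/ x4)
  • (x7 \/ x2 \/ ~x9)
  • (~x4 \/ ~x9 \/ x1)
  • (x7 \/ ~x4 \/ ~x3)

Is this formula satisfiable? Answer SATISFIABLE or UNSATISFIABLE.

SATISFIABLE

Set x1 = True and propagate.
Try x2 = False.
The remaining clauses are satisfied by x3 = True, x4 = True, x5 = False, x6 = True, x7 = True, x8 = True, x9 = False, x10 = True.
Every clause has at least one true literal under this assignment.
So x1=T, x2=F, x3=T, x4=T, x5=F, x6=T, x7=T, x8=T, x9=F, x10=T is a satisfying assignment.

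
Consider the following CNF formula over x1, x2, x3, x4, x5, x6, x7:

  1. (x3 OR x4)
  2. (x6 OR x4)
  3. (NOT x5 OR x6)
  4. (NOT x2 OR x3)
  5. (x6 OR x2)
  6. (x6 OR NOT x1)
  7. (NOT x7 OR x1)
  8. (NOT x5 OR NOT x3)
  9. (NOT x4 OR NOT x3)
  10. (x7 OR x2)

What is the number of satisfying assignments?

6

Satisfying assignments:
  x1=F x2=T x3=T x4=F x5=F x6=T x7=F
  x1=T x2=F x3=F x4=T x5=F x6=T x7=T
  x1=T x2=F x3=F x4=T x5=T x6=T x7=T
  x1=T x2=F x3=T x4=F x5=F x6=T x7=T
  x1=T x2=T x3=T x4=F x5=F x6=T x7=F
  x1=T x2=T x3=T x4=F x5=F x6=T x7=T
That's 6 in total.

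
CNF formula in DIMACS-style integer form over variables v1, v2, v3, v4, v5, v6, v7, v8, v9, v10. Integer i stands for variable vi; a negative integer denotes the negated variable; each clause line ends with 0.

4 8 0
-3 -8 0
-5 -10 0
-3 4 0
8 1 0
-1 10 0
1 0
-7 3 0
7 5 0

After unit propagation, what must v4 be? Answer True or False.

(v1) is a unit clause: v1 = True.
From (~v1 | v10) and v1 = True: v10 = True.
In (~v5 | ~v10), ~v10 is now false; ~v5 must hold, so v5 = False.
(v7 | v5) with v5 = False leaves only v7, so v7 = True.
(~v7 | v3) with v7 = True leaves only v3, so v3 = True.
In (~v8 | ~v3), ~v3 is now false; ~v8 must hold, so v8 = False.
In (v8 | v4), v8 is now false; v4 must hold, so v4 = True.

True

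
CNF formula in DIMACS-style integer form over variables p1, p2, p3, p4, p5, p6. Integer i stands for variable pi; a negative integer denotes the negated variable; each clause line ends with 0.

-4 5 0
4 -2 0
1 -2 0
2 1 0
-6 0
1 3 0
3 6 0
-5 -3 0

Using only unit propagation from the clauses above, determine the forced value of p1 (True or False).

True

(NOT p6) stands alone — p6 = False.
(p6 OR p3) with p6 = False leaves only p3, so p3 = True.
In (NOT p3 OR NOT p5), NOT p3 is now false; NOT p5 must hold, so p5 = False.
(p5 OR NOT p4): since p5 = False, the clause reduces to (NOT p4). p4 = False.
From (p4 OR NOT p2) and p4 = False: p2 = False.
(p2 OR p1) with p2 = False leaves only p1, so p1 = True.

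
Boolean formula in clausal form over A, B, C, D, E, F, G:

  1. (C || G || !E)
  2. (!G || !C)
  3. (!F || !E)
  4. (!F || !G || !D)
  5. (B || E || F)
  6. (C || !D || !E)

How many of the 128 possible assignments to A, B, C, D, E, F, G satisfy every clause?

Split on E, then C.
  E=T, C=T: forces F=F; G=F; A, B, D free → 2^3 = 8.
  E=T, C=F: remaining (A,B,D,F,G) ∈ {(F,F,F,F,T); (F,T,F,F,T); (T,F,F,F,T); (T,T,F,F,T)} — 4.
  E=F, C=T: A, D free; 3 ways for (B,F,G) × 2^2 = 12.
  E=F, C=F: A free; 10 ways for (B,D,F,G) × 2^1 = 20.
Total: 8 + 4 + 12 + 20 = 44.

44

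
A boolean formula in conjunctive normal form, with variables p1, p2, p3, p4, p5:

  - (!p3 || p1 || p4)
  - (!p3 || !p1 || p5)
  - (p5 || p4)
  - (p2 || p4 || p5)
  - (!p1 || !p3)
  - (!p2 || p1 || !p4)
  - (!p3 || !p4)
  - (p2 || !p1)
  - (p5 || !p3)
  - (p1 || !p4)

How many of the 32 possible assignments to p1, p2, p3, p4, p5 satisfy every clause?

Satisfying assignments:
  p1=0 p2=0 p3=0 p4=0 p5=1
  p1=0 p2=1 p3=0 p4=0 p5=1
  p1=1 p2=1 p3=0 p4=0 p5=1
  p1=1 p2=1 p3=0 p4=1 p5=0
  p1=1 p2=1 p3=0 p4=1 p5=1
Count: 5.

5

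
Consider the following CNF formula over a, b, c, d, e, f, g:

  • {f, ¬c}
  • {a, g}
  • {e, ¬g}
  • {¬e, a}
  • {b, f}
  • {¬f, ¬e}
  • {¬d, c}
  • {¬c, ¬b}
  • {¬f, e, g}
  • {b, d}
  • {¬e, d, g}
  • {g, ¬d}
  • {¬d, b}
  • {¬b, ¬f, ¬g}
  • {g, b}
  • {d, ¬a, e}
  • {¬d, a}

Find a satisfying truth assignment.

a=True  b=True  c=False  d=False  e=True  f=False  g=True

Check each clause:
  1. {f, ¬c} — ¬c is true.
  2. {g, a} — a is true.
  3. {¬g, e} — e is true.
  4. {a, ¬e} — a is true.
  5. {f, b} — b is true.
  6. {¬e, ¬f} — ¬f is true.
  7. {¬d, c} — ¬d is true.
  8. {¬b, ¬c} — ¬c is true.
  9. {¬f, e, g} — ¬f is true.
  10. {b, d} — b is true.
  11. {g, ¬e, d} — g is true.
  12. {g, ¬d} — ¬d is true.
  13. {b, ¬d} — b is true.
  14. {¬g, ¬f, ¬b} — ¬f is true.
  15. {g, b} — b is true.
  16. {e, ¬a, d} — e is true.
  17. {a, ¬d} — a is true.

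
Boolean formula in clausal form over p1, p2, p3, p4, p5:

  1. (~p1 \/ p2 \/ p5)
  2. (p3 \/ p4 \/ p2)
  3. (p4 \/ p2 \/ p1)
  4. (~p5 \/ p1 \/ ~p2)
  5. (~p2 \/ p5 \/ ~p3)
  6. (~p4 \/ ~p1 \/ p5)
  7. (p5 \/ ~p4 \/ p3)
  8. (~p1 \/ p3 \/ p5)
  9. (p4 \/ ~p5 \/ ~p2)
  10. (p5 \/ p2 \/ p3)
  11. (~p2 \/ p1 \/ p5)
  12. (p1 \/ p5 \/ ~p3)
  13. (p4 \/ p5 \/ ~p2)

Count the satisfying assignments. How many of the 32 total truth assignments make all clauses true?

7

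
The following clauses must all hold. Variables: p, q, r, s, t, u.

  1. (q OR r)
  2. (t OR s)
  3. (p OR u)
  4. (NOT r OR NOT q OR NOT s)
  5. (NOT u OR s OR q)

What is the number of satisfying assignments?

Split on q, then s.
  q=1, s=1: t free; 3 ways for (p,r,u) × 2^1 = 6.
  q=1, s=0: r free; 3 ways for (p,t,u) × 2^1 = 6.
  q=0, s=1: t free; 3 ways for (p,r,u) × 2^1 = 6.
  q=0, s=0: remaining (p,r,t,u) ∈ {(1,1,1,0)} — 1.
Total: 6 + 6 + 6 + 1 = 19.

19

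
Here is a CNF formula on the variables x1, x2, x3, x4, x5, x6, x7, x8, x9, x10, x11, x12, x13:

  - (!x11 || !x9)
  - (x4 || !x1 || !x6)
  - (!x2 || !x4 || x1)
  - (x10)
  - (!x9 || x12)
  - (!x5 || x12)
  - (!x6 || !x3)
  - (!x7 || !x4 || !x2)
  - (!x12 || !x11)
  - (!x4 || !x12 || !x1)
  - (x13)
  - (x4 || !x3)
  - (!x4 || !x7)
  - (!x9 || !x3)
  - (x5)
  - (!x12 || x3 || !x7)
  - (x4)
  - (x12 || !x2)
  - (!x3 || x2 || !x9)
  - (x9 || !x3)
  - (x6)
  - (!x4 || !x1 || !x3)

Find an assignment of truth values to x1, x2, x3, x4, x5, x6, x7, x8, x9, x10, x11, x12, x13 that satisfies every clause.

Unit propagation: (x10) forces x10 = True.
Unit propagation: (x13) forces x13 = True.
(x5) is a unit clause, so x5 = True.
Unit propagation: (x12) forces x12 = True.
The clause (!x11) is unit: x11 must be False.
The clause (x4) is unit: x4 must be True.
Unit propagation: (!x1) forces x1 = False.
Unit propagation: (!x2) forces x2 = False.
The clause (!x7) is unit: x7 must be False.
(x6) is a unit clause, so x6 = True.
Unit propagation: (!x3) forces x3 = False.
x8, x9 are now unconstrained; take x8 = False, x9 = True.

x1 = 0, x2 = 0, x3 = 0, x4 = 1, x5 = 1, x6 = 1, x7 = 0, x8 = 0, x9 = 1, x10 = 1, x11 = 0, x12 = 1, x13 = 1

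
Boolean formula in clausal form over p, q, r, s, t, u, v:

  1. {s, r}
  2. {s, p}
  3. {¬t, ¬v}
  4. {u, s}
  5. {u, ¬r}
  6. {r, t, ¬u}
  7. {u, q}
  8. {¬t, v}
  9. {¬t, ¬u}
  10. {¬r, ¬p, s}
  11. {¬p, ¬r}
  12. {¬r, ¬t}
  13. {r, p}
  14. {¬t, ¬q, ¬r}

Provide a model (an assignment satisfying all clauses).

s occurs only positively in the remaining clauses — set s = True.
Try p = False.
  then r is forced to True.
  then u is forced to True.
  then t is forced to False.
q, v are now unconstrained; take q = False, v = True.
Check each clause:
  1. {s, r} — r is true.
  2. {p, s} — s is true.
  3. {¬v, ¬t} — ¬t is true.
  4. {s, u} — s is true.
  5. {¬r, u} — u is true.
  6. {¬u, r, t} — r is true.
  7. {q, u} — u is true.
  8. {¬t, v} — ¬t is true.
  9. {¬t, ¬u} — ¬t is true.
  10. {s, ¬r, ¬p} — s is true.
  11. {¬p, ¬r} — ¬p is true.
  12. {¬r, ¬t} — ¬t is true.
  13. {r, p} — r is true.
  14. {¬r, ¬q, ¬t} — ¬t is true.

p=F  q=F  r=T  s=T  t=F  u=T  v=T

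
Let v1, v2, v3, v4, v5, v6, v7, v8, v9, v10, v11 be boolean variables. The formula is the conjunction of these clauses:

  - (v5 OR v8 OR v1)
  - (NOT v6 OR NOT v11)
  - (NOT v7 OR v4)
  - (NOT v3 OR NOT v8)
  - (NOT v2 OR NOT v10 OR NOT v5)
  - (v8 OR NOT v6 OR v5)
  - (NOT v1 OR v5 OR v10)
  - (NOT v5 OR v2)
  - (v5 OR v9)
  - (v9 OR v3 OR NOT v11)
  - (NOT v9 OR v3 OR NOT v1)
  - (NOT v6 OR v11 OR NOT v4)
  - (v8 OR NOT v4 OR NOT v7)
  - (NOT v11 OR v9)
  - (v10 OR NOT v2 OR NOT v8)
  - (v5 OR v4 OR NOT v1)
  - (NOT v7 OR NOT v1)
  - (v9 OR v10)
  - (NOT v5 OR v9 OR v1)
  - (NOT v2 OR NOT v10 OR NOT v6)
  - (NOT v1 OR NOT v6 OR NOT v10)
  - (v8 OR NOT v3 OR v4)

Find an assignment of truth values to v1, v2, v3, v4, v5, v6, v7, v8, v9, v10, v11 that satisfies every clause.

v1 = F, v2 = T, v3 = F, v4 = F, v5 = F, v6 = F, v7 = F, v8 = T, v9 = T, v10 = T, v11 = F

Check each clause:
  1. (v8 OR v5 OR v1) — v8 is true.
  2. (NOT v6 OR NOT v11) — NOT v6 is true.
  3. (v4 OR NOT v7) — NOT v7 is true.
  4. (NOT v8 OR NOT v3) — NOT v3 is true.
  5. (NOT v2 OR NOT v5 OR NOT v10) — NOT v5 is true.
  6. (NOT v6 OR v8 OR v5) — v8 is true.
  7. (v10 OR v5 OR NOT v1) — v10 is true.
  8. (v2 OR NOT v5) — v2 is true.
  9. (v9 OR v5) — v9 is true.
  10. (v3 OR NOT v11 OR v9) — v9 is true.
  11. (NOT v1 OR v3 OR NOT v9) — NOT v1 is true.
  12. (NOT v6 OR NOT v4 OR v11) — NOT v6 is true.
  13. (v8 OR NOT v7 OR NOT v4) — v8 is true.
  14. (NOT v11 OR v9) — v9 is true.
  15. (NOT v2 OR NOT v8 OR v10) — v10 is true.
  16. (NOT v1 OR v4 OR v5) — NOT v1 is true.
  17. (NOT v1 OR NOT v7) — NOT v7 is true.
  18. (v9 OR v10) — v9 is true.
  19. (v9 OR NOT v5 OR v1) — v9 is true.
  20. (NOT v6 OR NOT v10 OR NOT v2) — NOT v6 is true.
  21. (NOT v6 OR NOT v1 OR NOT v10) — NOT v6 is true.
  22. (v4 OR NOT v3 OR v8) — v8 is true.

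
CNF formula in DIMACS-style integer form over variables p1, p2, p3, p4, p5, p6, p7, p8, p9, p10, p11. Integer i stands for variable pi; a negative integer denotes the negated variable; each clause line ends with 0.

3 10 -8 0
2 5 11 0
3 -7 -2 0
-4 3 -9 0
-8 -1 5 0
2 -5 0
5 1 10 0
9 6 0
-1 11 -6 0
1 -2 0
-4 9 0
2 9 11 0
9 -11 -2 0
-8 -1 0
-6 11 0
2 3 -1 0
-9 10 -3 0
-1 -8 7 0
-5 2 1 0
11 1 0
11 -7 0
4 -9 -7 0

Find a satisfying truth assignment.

p1 = False, p2 = False, p3 = True, p4 = False, p5 = False, p6 = True, p7 = True, p8 = False, p9 = False, p10 = True, p11 = True

Check each clause:
  1. (p3 || !p8 || p10) — !p8 is true.
  2. (p5 || p11 || p2) — p11 is true.
  3. (!p7 || p3 || !p2) — p3 is true.
  4. (!p9 || p3 || !p4) — p3 is true.
  5. (!p8 || !p1 || p5) — !p8 is true.
  6. (p2 || !p5) — !p5 is true.
  7. (p1 || p5 || p10) — p10 is true.
  8. (p9 || p6) — p6 is true.
  9. (p11 || !p1 || !p6) — p11 is true.
  10. (p1 || !p2) — !p2 is true.
  11. (!p4 || p9) — !p4 is true.
  12. (p9 || p2 || p11) — p11 is true.
  13. (!p2 || p9 || !p11) — !p2 is true.
  14. (!p8 || !p1) — !p8 is true.
  15. (p11 || !p6) — p11 is true.
  16. (!p1 || p2 || p3) — p3 is true.
  17. (!p3 || p10 || !p9) — p10 is true.
  18. (!p8 || p7 || !p1) — !p8 is true.
  19. (p1 || !p5 || p2) — !p5 is true.
  20. (p1 || p11) — p11 is true.
  21. (p11 || !p7) — p11 is true.
  22. (!p7 || !p9 || p4) — !p9 is true.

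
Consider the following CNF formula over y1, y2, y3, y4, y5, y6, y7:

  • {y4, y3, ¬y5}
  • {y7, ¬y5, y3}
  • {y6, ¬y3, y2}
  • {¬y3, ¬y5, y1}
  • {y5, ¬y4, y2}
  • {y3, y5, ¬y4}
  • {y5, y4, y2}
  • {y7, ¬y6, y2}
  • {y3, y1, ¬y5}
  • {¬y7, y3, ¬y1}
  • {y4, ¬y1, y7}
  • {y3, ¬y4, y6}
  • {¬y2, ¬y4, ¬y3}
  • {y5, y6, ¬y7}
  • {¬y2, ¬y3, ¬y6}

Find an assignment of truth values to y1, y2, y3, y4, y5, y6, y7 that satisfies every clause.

Branch on y1: take y1 = False.
For the remaining variables, y2 = True, y3 = False, y4 = False, y5 = False, y6 = True, y7 = True works.

y1=0, y2=1, y3=0, y4=0, y5=0, y6=1, y7=1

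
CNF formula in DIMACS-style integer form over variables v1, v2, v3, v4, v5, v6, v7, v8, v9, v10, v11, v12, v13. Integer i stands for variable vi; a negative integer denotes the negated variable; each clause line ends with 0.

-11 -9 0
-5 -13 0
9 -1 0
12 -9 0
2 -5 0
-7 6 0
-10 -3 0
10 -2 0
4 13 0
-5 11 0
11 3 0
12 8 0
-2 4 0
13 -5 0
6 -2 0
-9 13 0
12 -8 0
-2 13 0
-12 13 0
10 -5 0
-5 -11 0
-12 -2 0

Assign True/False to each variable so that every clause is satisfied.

v1=0, v2=0, v3=0, v4=0, v5=0, v6=1, v7=1, v8=1, v9=0, v10=0, v11=1, v12=1, v13=1

Pure literal: v1 appears only negated; assign v1 = False.
v5 occurs only negated in the remaining clauses — set v5 = False.
Try v2 = False.
Set v3 = False and propagate.
  then v11 is forced to True.
  then v9 is forced to False.
Try v4 = False.
  then v13 is forced to True.
The remaining clauses are satisfied by v6 = True, v7 = True, v8 = True, v10 = False, v12 = True.
Every clause has at least one true literal under this assignment.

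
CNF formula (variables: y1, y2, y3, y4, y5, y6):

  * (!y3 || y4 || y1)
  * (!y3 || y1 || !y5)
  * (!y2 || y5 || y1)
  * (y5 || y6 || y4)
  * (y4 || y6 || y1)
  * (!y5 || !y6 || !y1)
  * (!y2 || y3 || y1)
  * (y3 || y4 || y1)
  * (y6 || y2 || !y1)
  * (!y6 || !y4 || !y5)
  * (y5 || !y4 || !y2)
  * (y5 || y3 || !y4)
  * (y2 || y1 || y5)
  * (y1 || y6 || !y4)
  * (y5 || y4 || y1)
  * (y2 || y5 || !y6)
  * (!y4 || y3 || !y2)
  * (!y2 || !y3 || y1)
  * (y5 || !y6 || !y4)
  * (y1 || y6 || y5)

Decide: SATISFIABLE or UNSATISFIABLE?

Try y1 = True.
For the remaining variables, y2 = True, y3 = False, y4 = False, y5 = True, y6 = False works.
Every clause has at least one true literal under this assignment.
So y1 = True  y2 = True  y3 = False  y4 = False  y5 = True  y6 = False is a satisfying assignment.

SATISFIABLE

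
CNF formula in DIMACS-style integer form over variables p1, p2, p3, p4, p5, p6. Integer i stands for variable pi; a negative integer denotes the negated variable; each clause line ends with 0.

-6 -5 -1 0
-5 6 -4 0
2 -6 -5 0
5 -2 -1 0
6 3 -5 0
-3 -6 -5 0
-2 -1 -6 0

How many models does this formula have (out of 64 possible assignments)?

30

Case analysis on p5 and p6:
  p5=T, p6=T: remaining (p1,p2,p3,p4) ∈ {(F,T,F,F); (F,T,F,T)} — 2.
  p5=T, p6=F: remaining (p1,p2,p3,p4) ∈ {(F,F,T,F); (F,T,T,F); (T,F,T,F); (T,T,T,F)} — 4.
  p5=F, p6=T: p3, p4 free; 3 ways for (p1,p2) × 2^2 = 12.
  p5=F, p6=F: p3, p4 free; 3 ways for (p1,p2) × 2^2 = 12.
Total: 2 + 4 + 12 + 12 = 30.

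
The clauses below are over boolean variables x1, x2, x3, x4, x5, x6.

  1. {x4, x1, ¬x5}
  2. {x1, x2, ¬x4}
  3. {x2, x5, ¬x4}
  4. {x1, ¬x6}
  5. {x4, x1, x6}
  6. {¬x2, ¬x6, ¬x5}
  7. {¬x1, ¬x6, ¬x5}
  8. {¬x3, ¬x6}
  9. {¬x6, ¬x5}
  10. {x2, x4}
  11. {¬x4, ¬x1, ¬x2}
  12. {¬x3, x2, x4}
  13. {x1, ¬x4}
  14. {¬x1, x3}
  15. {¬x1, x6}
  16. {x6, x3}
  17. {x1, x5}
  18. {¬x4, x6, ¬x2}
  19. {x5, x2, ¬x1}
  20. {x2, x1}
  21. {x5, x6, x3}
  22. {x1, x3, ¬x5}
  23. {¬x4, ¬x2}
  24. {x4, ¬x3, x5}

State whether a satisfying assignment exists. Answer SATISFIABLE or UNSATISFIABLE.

UNSATISFIABLE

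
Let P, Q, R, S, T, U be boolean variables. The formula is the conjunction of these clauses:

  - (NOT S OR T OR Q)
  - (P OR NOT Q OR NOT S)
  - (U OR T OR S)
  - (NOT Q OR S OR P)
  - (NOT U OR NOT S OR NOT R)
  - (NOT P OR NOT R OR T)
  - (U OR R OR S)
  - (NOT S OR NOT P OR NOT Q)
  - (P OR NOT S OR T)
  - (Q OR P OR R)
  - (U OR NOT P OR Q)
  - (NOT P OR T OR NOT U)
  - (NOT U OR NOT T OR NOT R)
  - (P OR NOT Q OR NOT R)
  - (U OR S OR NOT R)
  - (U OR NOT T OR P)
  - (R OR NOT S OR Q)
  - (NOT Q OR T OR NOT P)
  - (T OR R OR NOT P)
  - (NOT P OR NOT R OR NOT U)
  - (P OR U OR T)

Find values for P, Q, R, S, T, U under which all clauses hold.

P=True, Q=False, R=False, S=False, T=True, U=True

Check each clause:
  1. (T OR NOT S OR Q) — NOT S is true.
  2. (NOT S OR P OR NOT Q) — P is true.
  3. (U OR S OR T) — T is true.
  4. (S OR P OR NOT Q) — P is true.
  5. (NOT R OR NOT S OR NOT U) — NOT S is true.
  6. (T OR NOT R OR NOT P) — T is true.
  7. (S OR U OR R) — U is true.
  8. (NOT Q OR NOT S OR NOT P) — NOT S is true.
  9. (T OR P OR NOT S) — P is true.
  10. (R OR Q OR P) — P is true.
  11. (Q OR NOT P OR U) — U is true.
  12. (NOT P OR NOT U OR T) — T is true.
  13. (NOT T OR NOT U OR NOT R) — NOT R is true.
  14. (P OR NOT R OR NOT Q) — P is true.
  15. (U OR NOT R OR S) — NOT R is true.
  16. (P OR U OR NOT T) — P is true.
  17. (NOT S OR Q OR R) — NOT S is true.
  18. (NOT P OR T OR NOT Q) — T is true.
  19. (NOT P OR R OR T) — T is true.
  20. (NOT R OR NOT P OR NOT U) — NOT R is true.
  21. (P OR U OR T) — P is true.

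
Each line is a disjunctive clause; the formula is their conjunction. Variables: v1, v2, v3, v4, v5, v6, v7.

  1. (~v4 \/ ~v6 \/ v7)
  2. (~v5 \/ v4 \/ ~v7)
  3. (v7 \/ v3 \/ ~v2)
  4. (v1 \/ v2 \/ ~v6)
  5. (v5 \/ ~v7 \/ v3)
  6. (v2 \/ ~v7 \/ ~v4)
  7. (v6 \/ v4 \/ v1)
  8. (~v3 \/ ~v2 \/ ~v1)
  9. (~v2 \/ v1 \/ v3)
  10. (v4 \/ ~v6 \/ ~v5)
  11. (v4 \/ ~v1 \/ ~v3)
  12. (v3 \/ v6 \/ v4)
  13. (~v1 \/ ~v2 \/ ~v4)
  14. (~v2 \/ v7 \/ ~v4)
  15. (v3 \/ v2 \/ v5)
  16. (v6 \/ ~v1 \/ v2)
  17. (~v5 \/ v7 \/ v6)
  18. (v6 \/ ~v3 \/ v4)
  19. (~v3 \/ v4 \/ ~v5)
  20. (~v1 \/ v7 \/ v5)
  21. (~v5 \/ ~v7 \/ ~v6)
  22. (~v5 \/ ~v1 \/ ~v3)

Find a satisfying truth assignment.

v1 = False, v2 = True, v3 = True, v4 = False, v5 = False, v6 = True, v7 = False

Branch on v1: take v1 = False.
For the remaining variables, v2 = True, v3 = True, v4 = False, v5 = False, v6 = True, v7 = False works.
Every clause has at least one true literal under this assignment.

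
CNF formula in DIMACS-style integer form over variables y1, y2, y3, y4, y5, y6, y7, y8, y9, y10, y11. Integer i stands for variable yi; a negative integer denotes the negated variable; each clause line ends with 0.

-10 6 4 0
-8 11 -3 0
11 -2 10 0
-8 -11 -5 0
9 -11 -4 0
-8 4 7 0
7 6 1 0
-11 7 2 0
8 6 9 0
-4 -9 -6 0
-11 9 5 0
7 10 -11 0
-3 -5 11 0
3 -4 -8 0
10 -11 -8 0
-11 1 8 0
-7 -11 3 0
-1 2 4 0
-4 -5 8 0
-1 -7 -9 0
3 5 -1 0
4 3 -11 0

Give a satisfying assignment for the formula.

Try y1 = True.
Set y2 = True and propagate.
The remaining clauses are satisfied by y3 = False, y4 = False, y5 = True, y6 = True, y7 = False, y8 = False, y9 = False, y10 = True, y11 = False.

y1 = T, y2 = T, y3 = F, y4 = F, y5 = T, y6 = T, y7 = F, y8 = F, y9 = F, y10 = T, y11 = F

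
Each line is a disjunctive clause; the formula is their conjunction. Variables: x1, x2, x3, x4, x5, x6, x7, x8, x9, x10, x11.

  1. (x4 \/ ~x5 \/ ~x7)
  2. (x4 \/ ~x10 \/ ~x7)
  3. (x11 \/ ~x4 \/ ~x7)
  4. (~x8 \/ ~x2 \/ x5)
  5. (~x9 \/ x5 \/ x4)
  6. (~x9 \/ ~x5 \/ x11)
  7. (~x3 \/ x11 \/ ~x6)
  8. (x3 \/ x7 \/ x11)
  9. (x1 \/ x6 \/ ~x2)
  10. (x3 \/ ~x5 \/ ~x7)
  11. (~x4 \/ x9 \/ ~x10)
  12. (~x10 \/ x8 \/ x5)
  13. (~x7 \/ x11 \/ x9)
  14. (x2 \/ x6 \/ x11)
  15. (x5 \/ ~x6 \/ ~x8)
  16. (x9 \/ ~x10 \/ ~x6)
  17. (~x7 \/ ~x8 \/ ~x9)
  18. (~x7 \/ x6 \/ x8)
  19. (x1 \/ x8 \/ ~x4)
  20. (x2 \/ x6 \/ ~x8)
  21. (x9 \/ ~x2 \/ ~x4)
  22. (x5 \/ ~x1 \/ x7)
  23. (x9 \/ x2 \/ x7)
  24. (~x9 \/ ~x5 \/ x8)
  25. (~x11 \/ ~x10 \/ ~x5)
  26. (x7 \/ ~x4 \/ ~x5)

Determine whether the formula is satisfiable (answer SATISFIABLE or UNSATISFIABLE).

Pure literal: x10 appears only negated; assign x10 = False.
Branch on x1: take x1 = False.
Try x2 = True.
  then x6 is forced to True.
The remaining clauses are satisfied by x3 = False, x4 = False, x5 = False, x7 = True, x8 = False, x9 = False, x11 = True.
So x1=0, x2=1, x3=0, x4=0, x5=0, x6=1, x7=1, x8=0, x9=0, x10=0, x11=1 is a satisfying assignment.

SATISFIABLE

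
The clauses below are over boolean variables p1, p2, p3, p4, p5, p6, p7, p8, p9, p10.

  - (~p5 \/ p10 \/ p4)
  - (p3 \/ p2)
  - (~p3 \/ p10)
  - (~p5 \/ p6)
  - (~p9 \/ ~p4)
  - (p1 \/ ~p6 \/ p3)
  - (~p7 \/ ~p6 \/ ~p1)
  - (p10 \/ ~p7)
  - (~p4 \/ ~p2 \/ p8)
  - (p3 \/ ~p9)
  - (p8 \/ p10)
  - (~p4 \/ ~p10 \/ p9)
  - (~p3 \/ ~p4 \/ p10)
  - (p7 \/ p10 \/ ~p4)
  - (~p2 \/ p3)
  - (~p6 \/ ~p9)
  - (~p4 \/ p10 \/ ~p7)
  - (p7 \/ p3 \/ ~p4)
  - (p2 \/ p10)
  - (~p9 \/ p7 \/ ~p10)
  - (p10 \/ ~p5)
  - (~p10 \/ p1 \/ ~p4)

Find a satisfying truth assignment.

p1 = F, p2 = F, p3 = T, p4 = F, p5 = F, p6 = F, p7 = T, p8 = F, p9 = T, p10 = T

Check each clause:
  1. (~p5 \/ p4 \/ p10) — p10 is true.
  2. (p2 \/ p3) — p3 is true.
  3. (p10 \/ ~p3) — p10 is true.
  4. (p6 \/ ~p5) — ~p5 is true.
  5. (~p4 \/ ~p9) — ~p4 is true.
  6. (p3 \/ p1 \/ ~p6) — ~p6 is true.
  7. (~p1 \/ ~p7 \/ ~p6) — ~p6 is true.
  8. (~p7 \/ p10) — p10 is true.
  9. (~p4 \/ p8 \/ ~p2) — ~p4 is true.
  10. (p3 \/ ~p9) — p3 is true.
  11. (p8 \/ p10) — p10 is true.
  12. (~p4 \/ ~p10 \/ p9) — p9 is true.
  13. (~p4 \/ ~p3 \/ p10) — p10 is true.
  14. (p7 \/ p10 \/ ~p4) — p10 is true.
  15. (~p2 \/ p3) — p3 is true.
  16. (~p6 \/ ~p9) — ~p6 is true.
  17. (~p7 \/ p10 \/ ~p4) — p10 is true.
  18. (~p4 \/ p7 \/ p3) — p3 is true.
  19. (p10 \/ p2) — p10 is true.
  20. (~p9 \/ ~p10 \/ p7) — p7 is true.
  21. (p10 \/ ~p5) — p10 is true.
  22. (~p4 \/ p1 \/ ~p10) — ~p4 is true.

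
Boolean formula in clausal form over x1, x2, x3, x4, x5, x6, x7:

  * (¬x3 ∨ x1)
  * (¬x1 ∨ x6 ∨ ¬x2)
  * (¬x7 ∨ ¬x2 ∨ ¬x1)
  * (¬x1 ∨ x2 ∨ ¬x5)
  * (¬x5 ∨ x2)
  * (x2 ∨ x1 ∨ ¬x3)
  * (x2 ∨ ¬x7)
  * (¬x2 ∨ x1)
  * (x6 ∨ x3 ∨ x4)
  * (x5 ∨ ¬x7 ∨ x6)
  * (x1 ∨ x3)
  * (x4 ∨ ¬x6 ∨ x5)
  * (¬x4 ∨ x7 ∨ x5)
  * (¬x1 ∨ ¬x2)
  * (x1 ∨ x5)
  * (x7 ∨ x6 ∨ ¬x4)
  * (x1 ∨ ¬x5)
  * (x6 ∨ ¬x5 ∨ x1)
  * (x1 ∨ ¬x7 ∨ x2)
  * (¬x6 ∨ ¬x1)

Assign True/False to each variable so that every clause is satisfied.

x1=T, x2=F, x3=T, x4=F, x5=F, x6=F, x7=F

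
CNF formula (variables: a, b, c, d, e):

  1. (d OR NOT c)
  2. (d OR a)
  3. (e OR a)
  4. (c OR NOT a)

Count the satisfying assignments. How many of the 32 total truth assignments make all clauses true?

The models are:
  a=0 b=0 c=0 d=1 e=1
  a=0 b=0 c=1 d=1 e=1
  a=0 b=1 c=0 d=1 e=1
  a=0 b=1 c=1 d=1 e=1
  a=1 b=0 c=1 d=1 e=0
  a=1 b=0 c=1 d=1 e=1
  a=1 b=1 c=1 d=1 e=0
  a=1 b=1 c=1 d=1 e=1
Count: 8.

8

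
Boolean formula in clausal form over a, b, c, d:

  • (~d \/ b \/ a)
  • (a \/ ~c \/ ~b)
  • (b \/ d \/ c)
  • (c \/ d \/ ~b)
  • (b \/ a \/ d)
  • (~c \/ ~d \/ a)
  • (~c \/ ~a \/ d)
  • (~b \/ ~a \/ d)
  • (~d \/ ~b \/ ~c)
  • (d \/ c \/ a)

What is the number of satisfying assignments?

The models are:
  a=0 b=1 c=0 d=1
  a=1 b=0 c=0 d=1
  a=1 b=0 c=1 d=1
  a=1 b=1 c=0 d=1
That's 4 in total.

4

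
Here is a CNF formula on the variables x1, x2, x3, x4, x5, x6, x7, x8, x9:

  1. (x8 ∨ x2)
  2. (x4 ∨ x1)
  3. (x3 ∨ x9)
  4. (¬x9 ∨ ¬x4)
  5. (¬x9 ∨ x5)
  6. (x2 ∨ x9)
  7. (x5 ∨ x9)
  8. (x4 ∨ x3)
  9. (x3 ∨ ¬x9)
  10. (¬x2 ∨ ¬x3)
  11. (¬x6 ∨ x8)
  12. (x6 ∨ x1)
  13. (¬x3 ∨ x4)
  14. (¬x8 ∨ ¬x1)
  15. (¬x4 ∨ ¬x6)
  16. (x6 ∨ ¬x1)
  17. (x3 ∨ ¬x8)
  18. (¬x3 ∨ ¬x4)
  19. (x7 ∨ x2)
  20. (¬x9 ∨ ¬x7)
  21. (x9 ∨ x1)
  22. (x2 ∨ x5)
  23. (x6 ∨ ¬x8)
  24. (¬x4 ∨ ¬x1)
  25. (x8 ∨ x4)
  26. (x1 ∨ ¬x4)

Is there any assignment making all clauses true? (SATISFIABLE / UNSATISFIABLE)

UNSATISFIABLE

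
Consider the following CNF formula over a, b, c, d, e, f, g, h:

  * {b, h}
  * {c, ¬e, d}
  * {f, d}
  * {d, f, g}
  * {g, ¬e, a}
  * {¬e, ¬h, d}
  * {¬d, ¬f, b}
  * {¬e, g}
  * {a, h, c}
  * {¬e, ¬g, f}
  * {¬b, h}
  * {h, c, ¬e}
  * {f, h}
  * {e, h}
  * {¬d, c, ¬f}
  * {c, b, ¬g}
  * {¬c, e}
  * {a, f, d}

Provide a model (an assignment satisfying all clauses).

a=False, b=True, c=False, d=True, e=False, f=False, g=False, h=True

Set a = False and propagate.
Branch on b: take b = True.
  then h is forced to True.
Branch on c: take c = False.
For the remaining variables, d = True, e = False, f = False, g = False works.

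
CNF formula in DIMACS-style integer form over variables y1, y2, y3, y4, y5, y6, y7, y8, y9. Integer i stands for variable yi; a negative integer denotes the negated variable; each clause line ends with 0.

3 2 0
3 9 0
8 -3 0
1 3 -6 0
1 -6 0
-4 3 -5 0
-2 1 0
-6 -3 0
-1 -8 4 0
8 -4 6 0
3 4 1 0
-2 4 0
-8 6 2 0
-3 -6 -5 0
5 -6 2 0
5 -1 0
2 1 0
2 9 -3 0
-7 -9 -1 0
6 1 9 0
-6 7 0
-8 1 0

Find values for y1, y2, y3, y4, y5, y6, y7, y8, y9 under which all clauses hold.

y1 = True, y2 = True, y3 = True, y4 = True, y5 = True, y6 = False, y7 = False, y8 = True, y9 = False

Branch on y1: take y1 = True.
  then y5 is forced to True.
Set y2 = True and propagate.
  then y4 is forced to True.
  then y3 is forced to True.
  then y8 is forced to True.
  then y6 is forced to False.
For the remaining variables, y7 = False, y9 = False works.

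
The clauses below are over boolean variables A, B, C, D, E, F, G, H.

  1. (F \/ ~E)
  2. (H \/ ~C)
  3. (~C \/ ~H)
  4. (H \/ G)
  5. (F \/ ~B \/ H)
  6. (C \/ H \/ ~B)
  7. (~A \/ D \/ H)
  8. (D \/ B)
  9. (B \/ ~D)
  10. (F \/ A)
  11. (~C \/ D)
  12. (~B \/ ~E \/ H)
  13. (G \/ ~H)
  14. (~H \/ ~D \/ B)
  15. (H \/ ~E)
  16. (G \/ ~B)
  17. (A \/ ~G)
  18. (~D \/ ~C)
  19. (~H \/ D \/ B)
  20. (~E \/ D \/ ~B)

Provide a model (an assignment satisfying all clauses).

Pure literal: E appears only negated; assign E = False.
Branch on A: take A = True.
The remaining clauses are satisfied by B = True, C = False, D = False, F = False, G = True, H = True.

A=T  B=T  C=F  D=F  E=F  F=F  G=T  H=T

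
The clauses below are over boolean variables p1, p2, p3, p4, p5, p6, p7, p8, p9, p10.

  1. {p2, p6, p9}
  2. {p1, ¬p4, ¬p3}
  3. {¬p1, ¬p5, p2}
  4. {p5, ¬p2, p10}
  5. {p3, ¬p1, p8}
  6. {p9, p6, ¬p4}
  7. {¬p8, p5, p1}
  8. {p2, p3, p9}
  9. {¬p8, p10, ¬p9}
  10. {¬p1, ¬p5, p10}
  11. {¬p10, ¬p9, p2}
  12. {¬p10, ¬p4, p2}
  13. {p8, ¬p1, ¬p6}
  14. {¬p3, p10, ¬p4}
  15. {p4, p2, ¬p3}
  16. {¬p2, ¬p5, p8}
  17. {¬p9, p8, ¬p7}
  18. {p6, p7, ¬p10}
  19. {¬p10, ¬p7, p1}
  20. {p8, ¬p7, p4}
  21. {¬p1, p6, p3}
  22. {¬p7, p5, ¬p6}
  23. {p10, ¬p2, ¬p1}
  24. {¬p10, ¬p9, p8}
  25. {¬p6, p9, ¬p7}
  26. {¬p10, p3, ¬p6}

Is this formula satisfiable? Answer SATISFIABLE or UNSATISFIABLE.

SATISFIABLE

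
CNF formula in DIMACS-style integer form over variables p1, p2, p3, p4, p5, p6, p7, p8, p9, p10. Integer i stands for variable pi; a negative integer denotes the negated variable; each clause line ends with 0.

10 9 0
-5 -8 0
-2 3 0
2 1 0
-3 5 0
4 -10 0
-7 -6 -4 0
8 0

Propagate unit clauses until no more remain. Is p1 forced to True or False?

Unit clause (p8) sets p8 = True.
(¬p5 ∨ ¬p8) with p8 = True leaves only ¬p5, so p5 = False.
From (¬p3 ∨ p5) and p5 = False: p3 = False.
(p3 ∨ ¬p2): since p3 = False, the clause reduces to (¬p2). p2 = False.
In (p2 ∨ p1), p2 is now false; p1 must hold, so p1 = True.

True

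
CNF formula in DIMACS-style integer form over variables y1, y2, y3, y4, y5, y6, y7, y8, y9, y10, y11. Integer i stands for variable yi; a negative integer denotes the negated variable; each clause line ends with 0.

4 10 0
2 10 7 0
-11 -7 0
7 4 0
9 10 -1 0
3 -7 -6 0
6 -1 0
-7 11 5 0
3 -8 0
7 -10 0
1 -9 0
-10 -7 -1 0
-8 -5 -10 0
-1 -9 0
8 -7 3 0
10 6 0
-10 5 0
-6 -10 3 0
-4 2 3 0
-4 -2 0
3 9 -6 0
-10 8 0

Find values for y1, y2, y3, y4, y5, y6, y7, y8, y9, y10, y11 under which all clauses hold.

Pure literal: y3 appears only positively; assign y3 = True.
Try y1 = False.
  then y9 is forced to False.
Try y2 = False.
Branch on y4: take y4 = True.
For the remaining variables, y5 = True, y6 = True, y7 = True, y8 = True, y10 = False, y11 = False works.
Check each clause:
  1. (y4 OR y10) — y4 is true.
  2. (y10 OR y2 OR y7) — y7 is true.
  3. (NOT y7 OR NOT y11) — NOT y11 is true.
  4. (y4 OR y7) — y4 is true.
  5. (NOT y1 OR y9 OR y10) — NOT y1 is true.
  6. (NOT y7 OR y3 OR NOT y6) — y3 is true.
  7. (NOT y1 OR y6) — y6 is true.
  8. (NOT y7 OR y5 OR y11) — y5 is true.
  9. (y3 OR NOT y8) — y3 is true.
  10. (y7 OR NOT y10) — NOT y10 is true.
  11. (y1 OR NOT y9) — NOT y9 is true.
  12. (NOT y7 OR NOT y10 OR NOT y1) — NOT y1 is true.
  13. (NOT y10 OR NOT y8 OR NOT y5) — NOT y10 is true.
  14. (NOT y1 OR NOT y9) — NOT y1 is true.
  15. (y3 OR NOT y7 OR y8) — y8 is true.
  16. (y6 OR y10) — y6 is true.
  17. (NOT y10 OR y5) — y5 is true.
  18. (y3 OR NOT y6 OR NOT y10) — y3 is true.
  19. (y2 OR NOT y4 OR y3) — y3 is true.
  20. (NOT y2 OR NOT y4) — NOT y2 is true.
  21. (NOT y6 OR y9 OR y3) — y3 is true.
  22. (y8 OR NOT y10) — y8 is true.

y1 = False  y2 = False  y3 = True  y4 = True  y5 = True  y6 = True  y7 = True  y8 = True  y9 = False  y10 = False  y11 = False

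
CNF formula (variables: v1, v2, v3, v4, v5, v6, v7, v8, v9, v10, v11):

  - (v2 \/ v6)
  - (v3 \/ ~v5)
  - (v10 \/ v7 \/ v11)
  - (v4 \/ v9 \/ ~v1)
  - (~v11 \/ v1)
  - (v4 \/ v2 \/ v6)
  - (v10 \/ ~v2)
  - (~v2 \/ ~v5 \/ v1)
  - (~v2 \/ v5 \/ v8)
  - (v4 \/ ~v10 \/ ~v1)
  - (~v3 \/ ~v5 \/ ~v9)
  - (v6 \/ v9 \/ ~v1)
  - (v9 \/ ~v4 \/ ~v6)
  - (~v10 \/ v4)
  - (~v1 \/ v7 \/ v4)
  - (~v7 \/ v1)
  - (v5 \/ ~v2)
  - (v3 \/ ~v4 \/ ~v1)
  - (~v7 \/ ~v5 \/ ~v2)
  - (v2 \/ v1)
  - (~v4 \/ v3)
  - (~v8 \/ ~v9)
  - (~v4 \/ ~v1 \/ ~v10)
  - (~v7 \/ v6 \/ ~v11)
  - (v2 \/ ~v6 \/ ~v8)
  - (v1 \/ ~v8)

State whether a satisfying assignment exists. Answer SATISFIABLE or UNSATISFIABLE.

SATISFIABLE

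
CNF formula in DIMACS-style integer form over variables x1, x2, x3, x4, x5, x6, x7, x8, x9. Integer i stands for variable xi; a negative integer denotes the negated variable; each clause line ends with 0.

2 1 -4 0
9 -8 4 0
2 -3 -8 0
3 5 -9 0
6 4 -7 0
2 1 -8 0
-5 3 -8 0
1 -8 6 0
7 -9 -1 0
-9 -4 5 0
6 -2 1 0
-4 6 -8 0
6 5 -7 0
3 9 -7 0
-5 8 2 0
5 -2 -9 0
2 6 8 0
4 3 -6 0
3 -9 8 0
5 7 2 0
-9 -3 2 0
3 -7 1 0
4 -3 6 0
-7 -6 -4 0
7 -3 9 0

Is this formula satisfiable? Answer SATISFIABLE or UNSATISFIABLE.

SATISFIABLE

Branch on x1: take x1 = False.
Try x2 = True.
  then x6 is forced to True.
The remaining clauses are satisfied by x3 = True, x4 = False, x5 = False, x7 = True, x8 = False, x9 = False.
Every clause has at least one true literal under this assignment.
So x1=False, x2=True, x3=True, x4=False, x5=False, x6=True, x7=True, x8=False, x9=False is a satisfying assignment.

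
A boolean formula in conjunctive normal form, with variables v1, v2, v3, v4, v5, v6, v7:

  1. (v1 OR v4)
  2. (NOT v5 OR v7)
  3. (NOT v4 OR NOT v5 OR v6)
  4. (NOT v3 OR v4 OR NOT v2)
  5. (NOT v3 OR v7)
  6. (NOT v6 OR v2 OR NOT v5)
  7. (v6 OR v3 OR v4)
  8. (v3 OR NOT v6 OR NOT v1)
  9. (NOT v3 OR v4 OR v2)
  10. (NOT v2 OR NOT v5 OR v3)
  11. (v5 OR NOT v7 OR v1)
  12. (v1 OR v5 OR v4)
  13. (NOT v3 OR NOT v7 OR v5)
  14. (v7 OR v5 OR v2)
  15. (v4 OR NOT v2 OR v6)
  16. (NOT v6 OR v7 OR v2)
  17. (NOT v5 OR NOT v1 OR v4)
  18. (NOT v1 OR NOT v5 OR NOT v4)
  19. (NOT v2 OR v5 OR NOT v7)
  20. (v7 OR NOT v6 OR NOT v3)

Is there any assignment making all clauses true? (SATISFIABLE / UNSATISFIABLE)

SATISFIABLE

Set v1 = False and propagate.
  then v4 is forced to True.
Branch on v2: take v2 = True.
The remaining clauses are satisfied by v3 = False, v5 = False, v6 = True, v7 = False.
So v1=False, v2=True, v3=False, v4=True, v5=False, v6=True, v7=False is a satisfying assignment.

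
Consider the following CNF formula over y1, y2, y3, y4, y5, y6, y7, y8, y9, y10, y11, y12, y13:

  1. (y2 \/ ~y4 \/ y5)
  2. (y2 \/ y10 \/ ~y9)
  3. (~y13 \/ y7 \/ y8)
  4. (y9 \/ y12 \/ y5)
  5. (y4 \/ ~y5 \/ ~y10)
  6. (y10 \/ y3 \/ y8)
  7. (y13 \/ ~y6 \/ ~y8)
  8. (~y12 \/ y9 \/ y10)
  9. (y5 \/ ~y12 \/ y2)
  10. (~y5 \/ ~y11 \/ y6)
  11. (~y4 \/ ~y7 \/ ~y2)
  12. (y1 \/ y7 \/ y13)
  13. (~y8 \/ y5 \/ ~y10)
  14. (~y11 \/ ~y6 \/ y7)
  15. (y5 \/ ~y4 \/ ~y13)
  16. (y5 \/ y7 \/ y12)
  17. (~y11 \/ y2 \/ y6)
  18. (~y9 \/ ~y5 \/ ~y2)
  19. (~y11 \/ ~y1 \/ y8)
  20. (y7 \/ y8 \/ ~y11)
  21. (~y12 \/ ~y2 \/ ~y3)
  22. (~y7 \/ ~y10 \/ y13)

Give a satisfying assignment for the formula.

y1=0  y2=0  y3=0  y4=1  y5=1  y6=0  y7=1  y8=1  y9=1  y10=1  y11=0  y12=1  y13=1

y11 occurs only negated in the remaining clauses — set y11 = False.
Branch on y1: take y1 = False.
For the remaining variables, y2 = False, y3 = False, y4 = True, y5 = True, y6 = False, y7 = True, y8 = True, y9 = True, y10 = True, y12 = True, y13 = True works.
Check each clause:
  1. (~y4 \/ y2 \/ y5) — y5 is true.
  2. (y2 \/ ~y9 \/ y10) — y10 is true.
  3. (y8 \/ ~y13 \/ y7) — y8 is true.
  4. (y5 \/ y12 \/ y9) — y9 is true.
  5. (~y5 \/ y4 \/ ~y10) — y4 is true.
  6. (y3 \/ y10 \/ y8) — y8 is true.
  7. (y13 \/ ~y8 \/ ~y6) — ~y6 is true.
  8. (~y12 \/ y9 \/ y10) — y9 is true.
  9. (y2 \/ y5 \/ ~y12) — y5 is true.
  10. (y6 \/ ~y5 \/ ~y11) — ~y11 is true.
  11. (~y7 \/ ~y4 \/ ~y2) — ~y2 is true.
  12. (y1 \/ y7 \/ y13) — y13 is true.
  13. (~y10 \/ ~y8 \/ y5) — y5 is true.
  14. (~y11 \/ y7 \/ ~y6) — ~y6 is true.
  15. (~y4 \/ ~y13 \/ y5) — y5 is true.
  16. (y7 \/ y12 \/ y5) — y12 is true.
  17. (y6 \/ ~y11 \/ y2) — ~y11 is true.
  18. (~y9 \/ ~y2 \/ ~y5) — ~y2 is true.
  19. (y8 \/ ~y1 \/ ~y11) — y8 is true.
  20. (~y11 \/ y7 \/ y8) — y8 is true.
  21. (~y3 \/ ~y12 \/ ~y2) — ~y3 is true.
  22. (~y10 \/ ~y7 \/ y13) — y13 is true.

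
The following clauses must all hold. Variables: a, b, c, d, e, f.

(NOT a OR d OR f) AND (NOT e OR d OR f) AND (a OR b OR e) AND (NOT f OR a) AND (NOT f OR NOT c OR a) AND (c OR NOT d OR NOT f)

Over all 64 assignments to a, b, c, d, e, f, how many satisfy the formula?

28

Split on f, then a.
  f=1, a=1: b, e free; 3 ways for (c,d) × 2^2 = 12.
  f=1, a=0: a clause becomes empty — 0.
  f=0, a=1: forces d=1; b, c, e free → 2^3 = 8.
  f=0, a=0: c free; 4 ways for (b,d,e) × 2^1 = 8.
Total: 12 + 0 + 8 + 8 = 28.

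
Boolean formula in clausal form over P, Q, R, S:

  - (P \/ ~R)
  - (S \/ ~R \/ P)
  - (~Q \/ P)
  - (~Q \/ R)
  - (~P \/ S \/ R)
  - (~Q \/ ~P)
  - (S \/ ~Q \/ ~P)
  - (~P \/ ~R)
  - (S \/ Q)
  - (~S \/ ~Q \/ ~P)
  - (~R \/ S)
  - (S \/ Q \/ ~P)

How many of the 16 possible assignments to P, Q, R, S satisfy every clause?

The models are:
  P=0 Q=0 R=0 S=1
  P=1 Q=0 R=0 S=1
That's 2 in total.

2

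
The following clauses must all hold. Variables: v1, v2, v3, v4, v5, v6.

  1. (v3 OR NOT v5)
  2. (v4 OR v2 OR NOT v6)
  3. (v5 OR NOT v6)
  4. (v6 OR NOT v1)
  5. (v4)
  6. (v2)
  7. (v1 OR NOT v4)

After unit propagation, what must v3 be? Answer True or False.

Unit clause (v4) sets v4 = True.
Unit clause (v2) sets v2 = True.
(NOT v4 OR v1) with v4 = True leaves only v1, so v1 = True.
(v6 OR NOT v1): since v1 = True, the clause reduces to (v6). v6 = True.
From (v5 OR NOT v6) and v6 = True: v5 = True.
(v3 OR NOT v5) with v5 = True leaves only v3, so v3 = True.

True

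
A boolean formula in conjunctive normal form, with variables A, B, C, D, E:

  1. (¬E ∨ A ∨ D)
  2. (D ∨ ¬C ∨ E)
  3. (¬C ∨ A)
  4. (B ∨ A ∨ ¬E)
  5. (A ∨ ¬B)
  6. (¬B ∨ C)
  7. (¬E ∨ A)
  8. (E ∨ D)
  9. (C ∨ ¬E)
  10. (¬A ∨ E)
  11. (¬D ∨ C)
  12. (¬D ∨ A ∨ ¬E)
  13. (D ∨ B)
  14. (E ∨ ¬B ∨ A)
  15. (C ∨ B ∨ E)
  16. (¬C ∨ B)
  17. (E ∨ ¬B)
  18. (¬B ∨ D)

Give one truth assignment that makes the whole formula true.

A = 1, B = 1, C = 1, D = 1, E = 1

Check each clause:
  1. (D ∨ ¬E ∨ A) — A is true.
  2. (¬C ∨ E ∨ D) — D is true.
  3. (¬C ∨ A) — A is true.
  4. (¬E ∨ B ∨ A) — A is true.
  5. (¬B ∨ A) — A is true.
  6. (¬B ∨ C) — C is true.
  7. (A ∨ ¬E) — A is true.
  8. (E ∨ D) — D is true.
  9. (¬E ∨ C) — C is true.
  10. (E ∨ ¬A) — E is true.
  11. (C ∨ ¬D) — C is true.
  12. (¬D ∨ ¬E ∨ A) — A is true.
  13. (D ∨ B) — B is true.
  14. (A ∨ ¬B ∨ E) — A is true.
  15. (B ∨ C ∨ E) — B is true.
  16. (B ∨ ¬C) — B is true.
  17. (E ∨ ¬B) — E is true.
  18. (D ∨ ¬B) — D is true.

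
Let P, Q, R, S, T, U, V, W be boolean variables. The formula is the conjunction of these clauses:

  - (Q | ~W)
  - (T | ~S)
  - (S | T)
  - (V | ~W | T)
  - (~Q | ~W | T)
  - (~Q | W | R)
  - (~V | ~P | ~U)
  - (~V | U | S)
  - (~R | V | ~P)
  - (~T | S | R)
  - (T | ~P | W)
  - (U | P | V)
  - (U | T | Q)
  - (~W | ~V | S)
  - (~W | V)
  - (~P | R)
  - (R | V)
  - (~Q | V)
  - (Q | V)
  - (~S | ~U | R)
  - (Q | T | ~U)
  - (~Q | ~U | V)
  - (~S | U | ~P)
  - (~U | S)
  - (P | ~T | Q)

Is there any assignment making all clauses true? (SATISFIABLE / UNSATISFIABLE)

Branch on P: take P = False.
Set Q = True and propagate.
  then V is forced to True.
Set R = True and propagate.
The remaining clauses are satisfied by S = True, T = True, U = False, W = True.
So P=False  Q=True  R=True  S=True  T=True  U=False  V=True  W=True is a satisfying assignment.

SATISFIABLE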